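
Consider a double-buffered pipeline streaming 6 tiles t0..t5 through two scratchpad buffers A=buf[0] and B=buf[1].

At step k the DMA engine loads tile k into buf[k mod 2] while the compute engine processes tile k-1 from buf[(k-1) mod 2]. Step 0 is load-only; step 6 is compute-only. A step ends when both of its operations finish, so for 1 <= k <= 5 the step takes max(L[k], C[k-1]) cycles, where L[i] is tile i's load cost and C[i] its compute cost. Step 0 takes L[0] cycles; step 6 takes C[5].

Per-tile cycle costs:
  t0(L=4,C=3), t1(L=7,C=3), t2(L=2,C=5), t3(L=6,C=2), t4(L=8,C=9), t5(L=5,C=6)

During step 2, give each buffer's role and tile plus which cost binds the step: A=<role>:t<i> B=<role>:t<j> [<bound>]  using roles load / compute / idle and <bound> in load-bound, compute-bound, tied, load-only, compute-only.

step 2: A=load:t2 B=compute:t1 [compute-bound]

step 0: L[0]=4 → dur=4, Σ=4 | A=load:t0 B=idle [load-only]
step 1: L[1]=7 C[0]=3 → dur=7, Σ=11 | A=compute:t0 B=load:t1 [load-bound]
step 2: L[2]=2 C[1]=3 → dur=3, Σ=14 | A=load:t2 B=compute:t1 [compute-bound]
step 3: L[3]=6 C[2]=5 → dur=6, Σ=20 | A=compute:t2 B=load:t3 [load-bound]
step 4: L[4]=8 C[3]=2 → dur=8, Σ=28 | A=load:t4 B=compute:t3 [load-bound]
step 5: L[5]=5 C[4]=9 → dur=9, Σ=37 | A=compute:t4 B=load:t5 [compute-bound]
step 6: C[5]=6 → dur=6, Σ=43 | A=idle B=compute:t5 [compute-only]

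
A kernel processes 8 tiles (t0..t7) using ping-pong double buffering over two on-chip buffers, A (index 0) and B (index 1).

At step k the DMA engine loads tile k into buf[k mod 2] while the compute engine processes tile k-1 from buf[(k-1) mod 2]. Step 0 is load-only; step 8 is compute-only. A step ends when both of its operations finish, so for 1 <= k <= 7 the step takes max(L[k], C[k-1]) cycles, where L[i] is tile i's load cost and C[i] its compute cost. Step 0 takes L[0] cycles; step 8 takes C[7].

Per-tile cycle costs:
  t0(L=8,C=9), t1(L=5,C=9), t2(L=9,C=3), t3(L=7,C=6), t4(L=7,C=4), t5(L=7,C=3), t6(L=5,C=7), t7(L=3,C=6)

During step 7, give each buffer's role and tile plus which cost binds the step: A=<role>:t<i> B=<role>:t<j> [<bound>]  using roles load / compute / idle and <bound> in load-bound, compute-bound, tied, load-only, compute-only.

step 0: L[0]=8 → dur=8, Σ=8 | A=load:t0 B=idle [load-only]
step 1: L[1]=5 C[0]=9 → dur=9, Σ=17 | A=compute:t0 B=load:t1 [compute-bound]
step 2: L[2]=9 C[1]=9 → dur=9, Σ=26 | A=load:t2 B=compute:t1 [tied]
step 3: L[3]=7 C[2]=3 → dur=7, Σ=33 | A=compute:t2 B=load:t3 [load-bound]
step 4: L[4]=7 C[3]=6 → dur=7, Σ=40 | A=load:t4 B=compute:t3 [load-bound]
step 5: L[5]=7 C[4]=4 → dur=7, Σ=47 | A=compute:t4 B=load:t5 [load-bound]
step 6: L[6]=5 C[5]=3 → dur=5, Σ=52 | A=load:t6 B=compute:t5 [load-bound]
step 7: L[7]=3 C[6]=7 → dur=7, Σ=59 | A=compute:t6 B=load:t7 [compute-bound]
step 8: C[7]=6 → dur=6, Σ=65 | A=idle B=compute:t7 [compute-only]

step 7: A=compute:t6 B=load:t7 [compute-bound]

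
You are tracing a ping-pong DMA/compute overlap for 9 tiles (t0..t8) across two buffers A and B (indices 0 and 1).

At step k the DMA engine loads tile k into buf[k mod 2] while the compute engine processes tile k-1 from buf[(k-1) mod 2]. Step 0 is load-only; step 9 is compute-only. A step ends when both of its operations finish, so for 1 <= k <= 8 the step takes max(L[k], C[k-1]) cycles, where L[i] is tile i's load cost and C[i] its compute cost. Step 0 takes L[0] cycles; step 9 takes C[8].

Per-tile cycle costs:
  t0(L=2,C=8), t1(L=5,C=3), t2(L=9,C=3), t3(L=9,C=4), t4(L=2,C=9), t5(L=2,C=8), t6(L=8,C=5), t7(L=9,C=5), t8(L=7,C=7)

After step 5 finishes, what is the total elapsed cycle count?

end_cycle[5] = 41

[0] DMA t0→A (2c) ∥ CU idle ⇒ 2c, clock 2
[1] DMA t1→B (5c) ∥ CU A:t0 (8c) ⇒ 8c, clock 10
[2] DMA t2→A (9c) ∥ CU B:t1 (3c) ⇒ 9c, clock 19
[3] DMA t3→B (9c) ∥ CU A:t2 (3c) ⇒ 9c, clock 28
[4] DMA t4→A (2c) ∥ CU B:t3 (4c) ⇒ 4c, clock 32
[5] DMA t5→B (2c) ∥ CU A:t4 (9c) ⇒ 9c, clock 41
[6] DMA t6→A (8c) ∥ CU B:t5 (8c) ⇒ 8c, clock 49
[7] DMA t7→B (9c) ∥ CU A:t6 (5c) ⇒ 9c, clock 58
[8] DMA t8→A (7c) ∥ CU B:t7 (5c) ⇒ 7c, clock 65
[9] DMA idle ∥ CU A:t8 (7c) ⇒ 7c, clock 72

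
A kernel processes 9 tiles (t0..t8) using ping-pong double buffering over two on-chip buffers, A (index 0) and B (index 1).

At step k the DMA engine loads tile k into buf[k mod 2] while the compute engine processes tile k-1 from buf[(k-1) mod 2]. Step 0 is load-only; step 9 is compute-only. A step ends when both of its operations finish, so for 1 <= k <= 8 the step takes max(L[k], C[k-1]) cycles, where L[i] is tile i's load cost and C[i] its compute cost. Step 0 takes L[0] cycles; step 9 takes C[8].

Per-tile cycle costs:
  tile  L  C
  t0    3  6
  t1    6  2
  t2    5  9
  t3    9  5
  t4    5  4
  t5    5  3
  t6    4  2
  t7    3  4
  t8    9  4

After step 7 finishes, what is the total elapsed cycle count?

end_cycle[7] = 40

  0. 3=3c; end=3; A:t0 B:-
  1. max(6,6)=6c; end=9; A:t0 B:t1
  2. max(5,2)=5c; end=14; A:t2 B:t1
  3. max(9,9)=9c; end=23; A:t2 B:t3
  4. max(5,5)=5c; end=28; A:t4 B:t3
  5. max(5,4)=5c; end=33; A:t4 B:t5
  6. max(4,3)=4c; end=37; A:t6 B:t5
  7. max(3,2)=3c; end=40; A:t6 B:t7
  8. max(9,4)=9c; end=49; A:t8 B:t7
  9. 4=4c; end=53; A:t8 B:t7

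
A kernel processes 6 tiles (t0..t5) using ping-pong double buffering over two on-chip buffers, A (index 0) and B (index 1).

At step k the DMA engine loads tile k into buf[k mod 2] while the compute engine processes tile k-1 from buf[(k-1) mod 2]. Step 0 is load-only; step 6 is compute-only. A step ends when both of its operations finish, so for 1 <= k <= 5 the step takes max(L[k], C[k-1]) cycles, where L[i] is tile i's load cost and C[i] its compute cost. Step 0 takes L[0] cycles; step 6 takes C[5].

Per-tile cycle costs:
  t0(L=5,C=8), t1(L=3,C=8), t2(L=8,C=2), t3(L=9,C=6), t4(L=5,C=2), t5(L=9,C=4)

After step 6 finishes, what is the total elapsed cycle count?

step 0: L[0]=5 → dur=5, Σ=5 | A=load:t0 B=idle [load-only]
step 1: L[1]=3 C[0]=8 → dur=8, Σ=13 | A=compute:t0 B=load:t1 [compute-bound]
step 2: L[2]=8 C[1]=8 → dur=8, Σ=21 | A=load:t2 B=compute:t1 [tied]
step 3: L[3]=9 C[2]=2 → dur=9, Σ=30 | A=compute:t2 B=load:t3 [load-bound]
step 4: L[4]=5 C[3]=6 → dur=6, Σ=36 | A=load:t4 B=compute:t3 [compute-bound]
step 5: L[5]=9 C[4]=2 → dur=9, Σ=45 | A=compute:t4 B=load:t5 [load-bound]
step 6: C[5]=4 → dur=4, Σ=49 | A=idle B=compute:t5 [compute-only]

end_cycle[6] = 49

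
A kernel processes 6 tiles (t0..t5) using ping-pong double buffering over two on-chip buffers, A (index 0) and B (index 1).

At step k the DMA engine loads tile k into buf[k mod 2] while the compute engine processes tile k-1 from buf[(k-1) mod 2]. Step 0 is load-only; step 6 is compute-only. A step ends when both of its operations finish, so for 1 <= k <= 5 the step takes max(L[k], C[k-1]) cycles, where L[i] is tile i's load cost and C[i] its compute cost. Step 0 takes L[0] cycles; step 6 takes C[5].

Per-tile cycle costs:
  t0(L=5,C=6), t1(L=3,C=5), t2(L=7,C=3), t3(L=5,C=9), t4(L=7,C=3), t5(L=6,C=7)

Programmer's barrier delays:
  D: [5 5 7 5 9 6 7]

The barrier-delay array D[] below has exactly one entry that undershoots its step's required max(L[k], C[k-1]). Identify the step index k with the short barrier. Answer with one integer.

hazard at step 1

step 0: need L[0]=5 = 5; D[0]=5 ok
step 1: need max(L[1]=3,C[0]=6) = 6; D[1]=5 SHORT
step 2: need max(L[2]=7,C[1]=5) = 7; D[2]=7 ok
step 3: need max(L[3]=5,C[2]=3) = 5; D[3]=5 ok
step 4: need max(L[4]=7,C[3]=9) = 9; D[4]=9 ok
step 5: need max(L[5]=6,C[4]=3) = 6; D[5]=6 ok
step 6: need C[5]=7 = 7; D[6]=7 ok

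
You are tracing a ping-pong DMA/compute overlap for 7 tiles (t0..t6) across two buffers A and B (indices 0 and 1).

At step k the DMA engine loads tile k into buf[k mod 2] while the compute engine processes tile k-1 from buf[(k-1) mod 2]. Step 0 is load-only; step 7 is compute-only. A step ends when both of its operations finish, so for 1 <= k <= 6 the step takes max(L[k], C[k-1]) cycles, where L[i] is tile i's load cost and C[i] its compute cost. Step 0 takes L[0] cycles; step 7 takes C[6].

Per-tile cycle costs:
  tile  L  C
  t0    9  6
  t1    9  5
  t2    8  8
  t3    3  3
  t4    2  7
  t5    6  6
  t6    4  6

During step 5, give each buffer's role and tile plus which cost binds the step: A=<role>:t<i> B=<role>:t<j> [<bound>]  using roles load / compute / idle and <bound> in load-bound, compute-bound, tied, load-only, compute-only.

step 5: A=compute:t4 B=load:t5 [compute-bound]

step 0: L[0]=9 → dur=9, Σ=9 | A=load:t0 B=idle [load-only]
step 1: L[1]=9 C[0]=6 → dur=9, Σ=18 | A=compute:t0 B=load:t1 [load-bound]
step 2: L[2]=8 C[1]=5 → dur=8, Σ=26 | A=load:t2 B=compute:t1 [load-bound]
step 3: L[3]=3 C[2]=8 → dur=8, Σ=34 | A=compute:t2 B=load:t3 [compute-bound]
step 4: L[4]=2 C[3]=3 → dur=3, Σ=37 | A=load:t4 B=compute:t3 [compute-bound]
step 5: L[5]=6 C[4]=7 → dur=7, Σ=44 | A=compute:t4 B=load:t5 [compute-bound]
step 6: L[6]=4 C[5]=6 → dur=6, Σ=50 | A=load:t6 B=compute:t5 [compute-bound]
step 7: C[6]=6 → dur=6, Σ=56 | A=compute:t6 B=idle [compute-only]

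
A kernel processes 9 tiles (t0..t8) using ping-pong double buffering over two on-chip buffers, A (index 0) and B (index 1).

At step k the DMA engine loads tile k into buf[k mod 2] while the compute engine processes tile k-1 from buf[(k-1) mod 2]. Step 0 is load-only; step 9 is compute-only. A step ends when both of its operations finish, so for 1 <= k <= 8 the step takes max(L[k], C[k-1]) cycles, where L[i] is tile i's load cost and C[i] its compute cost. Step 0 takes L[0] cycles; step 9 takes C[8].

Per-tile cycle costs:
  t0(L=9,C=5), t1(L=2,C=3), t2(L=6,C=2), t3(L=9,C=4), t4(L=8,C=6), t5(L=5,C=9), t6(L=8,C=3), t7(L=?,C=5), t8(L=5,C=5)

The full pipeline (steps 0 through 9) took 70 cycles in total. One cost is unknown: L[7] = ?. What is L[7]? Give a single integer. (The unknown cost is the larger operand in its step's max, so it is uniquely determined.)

L[7] = 8

step 0 → dur = L[0]=9 = 9
step 1 → dur = max(L[1]=2, C[0]=5) = 5
step 2 → dur = max(L[2]=6, C[1]=3) = 6
step 3 → dur = max(L[3]=9, C[2]=2) = 9
step 4 → dur = max(L[4]=8, C[3]=4) = 8
step 5 → dur = max(L[5]=5, C[4]=6) = 6
step 6 → dur = max(L[6]=8, C[5]=9) = 9
step 7 → dur = max(L[7]=?, C[6]=3) = L[7]  (unknown; binding)
step 8 → dur = max(L[8]=5, C[7]=5) = 5
step 9 → dur = C[8]=5 = 5
sum of known step durations = 62
dur[7] = total - known = 70 - 62 = 8
L[7] is the binding max in step 7, so L[7] = dur[7] = 8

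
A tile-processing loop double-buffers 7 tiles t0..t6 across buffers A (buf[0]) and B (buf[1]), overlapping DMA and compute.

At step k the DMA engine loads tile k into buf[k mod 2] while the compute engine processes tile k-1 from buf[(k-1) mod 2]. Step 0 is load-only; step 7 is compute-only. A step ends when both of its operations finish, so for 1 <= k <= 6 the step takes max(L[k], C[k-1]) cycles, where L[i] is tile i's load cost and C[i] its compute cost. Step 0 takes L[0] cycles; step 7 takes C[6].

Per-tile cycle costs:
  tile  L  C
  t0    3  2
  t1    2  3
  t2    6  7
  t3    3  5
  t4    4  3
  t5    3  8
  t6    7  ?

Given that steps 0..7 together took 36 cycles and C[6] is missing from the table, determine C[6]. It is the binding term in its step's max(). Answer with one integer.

step 0: dur = L[0]=3 = 3
step 1: dur = max(L[1]=2, C[0]=2) = 2
step 2: dur = max(L[2]=6, C[1]=3) = 6
step 3: dur = max(L[3]=3, C[2]=7) = 7
step 4: dur = max(L[4]=4, C[3]=5) = 5
step 5: dur = max(L[5]=3, C[4]=3) = 3
step 6: dur = max(L[6]=7, C[5]=8) = 8
step 7: dur = C[6]=? = C[6]  (unknown; binding)
sum of known step durations = 34
dur[7] = total - known = 36 - 34 = 2
C[6] is the binding max in step 7, so C[6] = dur[7] = 2

C[6] = 2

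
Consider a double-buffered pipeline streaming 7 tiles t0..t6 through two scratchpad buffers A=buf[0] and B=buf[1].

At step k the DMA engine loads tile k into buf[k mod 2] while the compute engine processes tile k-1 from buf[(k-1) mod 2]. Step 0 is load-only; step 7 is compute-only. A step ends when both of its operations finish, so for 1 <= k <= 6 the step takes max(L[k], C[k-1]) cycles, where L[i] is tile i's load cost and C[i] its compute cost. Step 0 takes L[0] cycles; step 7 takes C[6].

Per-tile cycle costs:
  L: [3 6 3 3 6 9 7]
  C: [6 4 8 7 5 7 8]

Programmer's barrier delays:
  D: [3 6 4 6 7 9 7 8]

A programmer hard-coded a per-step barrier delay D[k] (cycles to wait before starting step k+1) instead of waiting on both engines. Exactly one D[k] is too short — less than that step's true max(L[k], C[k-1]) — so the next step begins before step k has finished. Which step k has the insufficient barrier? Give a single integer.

k=0 barrier L[0]=3→3c, D[0]=3 ok
k=1 barrier max(L[1]=6,C[0]=6)→6c, D[1]=6 ok
k=2 barrier max(L[2]=3,C[1]=4)→4c, D[2]=4 ok
k=3 barrier max(L[3]=3,C[2]=8)→8c, D[3]=6 SHORT
k=4 barrier max(L[4]=6,C[3]=7)→7c, D[4]=7 ok
k=5 barrier max(L[5]=9,C[4]=5)→9c, D[5]=9 ok
k=6 barrier max(L[6]=7,C[5]=7)→7c, D[6]=7 ok
k=7 barrier C[6]=8→8c, D[7]=8 ok

hazard at step 3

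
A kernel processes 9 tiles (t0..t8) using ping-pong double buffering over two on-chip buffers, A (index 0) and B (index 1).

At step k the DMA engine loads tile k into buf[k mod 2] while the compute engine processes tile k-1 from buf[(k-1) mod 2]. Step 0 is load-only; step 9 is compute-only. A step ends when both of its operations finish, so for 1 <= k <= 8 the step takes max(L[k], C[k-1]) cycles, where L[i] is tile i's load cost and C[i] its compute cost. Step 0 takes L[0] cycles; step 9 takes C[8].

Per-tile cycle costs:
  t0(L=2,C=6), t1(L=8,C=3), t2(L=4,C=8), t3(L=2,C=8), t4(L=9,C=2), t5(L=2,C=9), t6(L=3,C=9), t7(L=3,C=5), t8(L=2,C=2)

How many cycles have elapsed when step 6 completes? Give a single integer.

[0] DMA t0→A (2c) ∥ CU idle ⇒ 2c, clock 2
[1] DMA t1→B (8c) ∥ CU A:t0 (6c) ⇒ 8c, clock 10
[2] DMA t2→A (4c) ∥ CU B:t1 (3c) ⇒ 4c, clock 14
[3] DMA t3→B (2c) ∥ CU A:t2 (8c) ⇒ 8c, clock 22
[4] DMA t4→A (9c) ∥ CU B:t3 (8c) ⇒ 9c, clock 31
[5] DMA t5→B (2c) ∥ CU A:t4 (2c) ⇒ 2c, clock 33
[6] DMA t6→A (3c) ∥ CU B:t5 (9c) ⇒ 9c, clock 42
[7] DMA t7→B (3c) ∥ CU A:t6 (9c) ⇒ 9c, clock 51
[8] DMA t8→A (2c) ∥ CU B:t7 (5c) ⇒ 5c, clock 56
[9] DMA idle ∥ CU A:t8 (2c) ⇒ 2c, clock 58

end_cycle[6] = 42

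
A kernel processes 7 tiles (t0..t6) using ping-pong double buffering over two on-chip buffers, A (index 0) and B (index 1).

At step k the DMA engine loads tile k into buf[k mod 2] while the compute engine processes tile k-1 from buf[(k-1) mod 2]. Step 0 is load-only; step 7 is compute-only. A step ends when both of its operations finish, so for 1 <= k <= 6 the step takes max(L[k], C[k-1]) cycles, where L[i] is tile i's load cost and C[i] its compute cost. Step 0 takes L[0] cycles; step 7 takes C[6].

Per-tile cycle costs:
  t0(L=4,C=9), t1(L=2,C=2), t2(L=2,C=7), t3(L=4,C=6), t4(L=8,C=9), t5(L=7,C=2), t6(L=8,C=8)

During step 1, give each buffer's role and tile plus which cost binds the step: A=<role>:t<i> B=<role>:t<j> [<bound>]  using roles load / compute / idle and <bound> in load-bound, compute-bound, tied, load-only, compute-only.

step 1: A=compute:t0 B=load:t1 [compute-bound]

[0] DMA t0→A (4c) ∥ CU idle ⇒ 4c, clock 4
[1] DMA t1→B (2c) ∥ CU A:t0 (9c) ⇒ 9c, clock 13
[2] DMA t2→A (2c) ∥ CU B:t1 (2c) ⇒ 2c, clock 15
[3] DMA t3→B (4c) ∥ CU A:t2 (7c) ⇒ 7c, clock 22
[4] DMA t4→A (8c) ∥ CU B:t3 (6c) ⇒ 8c, clock 30
[5] DMA t5→B (7c) ∥ CU A:t4 (9c) ⇒ 9c, clock 39
[6] DMA t6→A (8c) ∥ CU B:t5 (2c) ⇒ 8c, clock 47
[7] DMA idle ∥ CU A:t6 (8c) ⇒ 8c, clock 55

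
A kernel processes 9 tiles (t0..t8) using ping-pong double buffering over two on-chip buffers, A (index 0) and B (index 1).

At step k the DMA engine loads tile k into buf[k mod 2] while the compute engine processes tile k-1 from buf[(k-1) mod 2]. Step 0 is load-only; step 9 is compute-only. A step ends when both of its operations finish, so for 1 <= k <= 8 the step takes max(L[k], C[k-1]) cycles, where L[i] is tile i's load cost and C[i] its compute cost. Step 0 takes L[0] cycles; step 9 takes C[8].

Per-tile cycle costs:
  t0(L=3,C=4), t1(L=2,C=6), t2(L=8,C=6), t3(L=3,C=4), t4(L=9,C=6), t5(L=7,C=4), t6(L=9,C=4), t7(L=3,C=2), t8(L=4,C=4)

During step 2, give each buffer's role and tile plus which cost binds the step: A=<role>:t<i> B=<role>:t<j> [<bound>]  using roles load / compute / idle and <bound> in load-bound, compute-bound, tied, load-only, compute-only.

step 2: A=load:t2 B=compute:t1 [load-bound]

  0. 3=3c; end=3; A:t0 B:-
  1. max(2,4)=4c; end=7; A:t0 B:t1
  2. max(8,6)=8c; end=15; A:t2 B:t1
  3. max(3,6)=6c; end=21; A:t2 B:t3
  4. max(9,4)=9c; end=30; A:t4 B:t3
  5. max(7,6)=7c; end=37; A:t4 B:t5
  6. max(9,4)=9c; end=46; A:t6 B:t5
  7. max(3,4)=4c; end=50; A:t6 B:t7
  8. max(4,2)=4c; end=54; A:t8 B:t7
  9. 4=4c; end=58; A:t8 B:t7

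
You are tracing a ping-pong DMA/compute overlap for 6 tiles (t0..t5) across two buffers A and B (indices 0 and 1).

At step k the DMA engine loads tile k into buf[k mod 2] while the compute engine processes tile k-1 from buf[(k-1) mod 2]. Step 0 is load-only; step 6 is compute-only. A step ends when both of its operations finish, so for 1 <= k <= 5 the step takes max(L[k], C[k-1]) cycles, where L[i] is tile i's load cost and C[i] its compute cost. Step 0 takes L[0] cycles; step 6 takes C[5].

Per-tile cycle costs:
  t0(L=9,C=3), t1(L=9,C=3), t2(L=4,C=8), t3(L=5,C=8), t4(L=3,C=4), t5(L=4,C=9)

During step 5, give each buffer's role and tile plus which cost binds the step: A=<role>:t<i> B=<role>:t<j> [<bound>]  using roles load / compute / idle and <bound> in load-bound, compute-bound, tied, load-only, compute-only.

k=0 load=t0/9c comp=- wait=9 total=9
k=1 load=t1/9c comp=t0/3c wait=9 total=18
k=2 load=t2/4c comp=t1/3c wait=4 total=22
k=3 load=t3/5c comp=t2/8c wait=8 total=30
k=4 load=t4/3c comp=t3/8c wait=8 total=38
k=5 load=t5/4c comp=t4/4c wait=4 total=42
k=6 load=- comp=t5/9c wait=9 total=51

step 5: A=compute:t4 B=load:t5 [tied]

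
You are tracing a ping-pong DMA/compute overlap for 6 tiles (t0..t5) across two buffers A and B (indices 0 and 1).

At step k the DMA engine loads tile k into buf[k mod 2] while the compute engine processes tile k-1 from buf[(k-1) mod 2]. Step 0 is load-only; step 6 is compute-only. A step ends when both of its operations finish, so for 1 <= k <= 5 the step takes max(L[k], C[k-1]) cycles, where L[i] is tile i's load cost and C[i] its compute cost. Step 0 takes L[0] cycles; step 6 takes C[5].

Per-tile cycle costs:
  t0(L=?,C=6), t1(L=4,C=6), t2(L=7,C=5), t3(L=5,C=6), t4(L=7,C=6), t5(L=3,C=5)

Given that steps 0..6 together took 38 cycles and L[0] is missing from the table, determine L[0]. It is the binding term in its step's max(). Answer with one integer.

step 0 = dur = L[0]=? = L[0]  (unknown; binding)
step 1 = dur = max(L[1]=4, C[0]=6) = 6
step 2 = dur = max(L[2]=7, C[1]=6) = 7
step 3 = dur = max(L[3]=5, C[2]=5) = 5
step 4 = dur = max(L[4]=7, C[3]=6) = 7
step 5 = dur = max(L[5]=3, C[4]=6) = 6
step 6 = dur = C[5]=5 = 5
sum of known step durations = 36
dur[0] = total - known = 38 - 36 = 2
L[0] is the binding max in step 0, so L[0] = dur[0] = 2

L[0] = 2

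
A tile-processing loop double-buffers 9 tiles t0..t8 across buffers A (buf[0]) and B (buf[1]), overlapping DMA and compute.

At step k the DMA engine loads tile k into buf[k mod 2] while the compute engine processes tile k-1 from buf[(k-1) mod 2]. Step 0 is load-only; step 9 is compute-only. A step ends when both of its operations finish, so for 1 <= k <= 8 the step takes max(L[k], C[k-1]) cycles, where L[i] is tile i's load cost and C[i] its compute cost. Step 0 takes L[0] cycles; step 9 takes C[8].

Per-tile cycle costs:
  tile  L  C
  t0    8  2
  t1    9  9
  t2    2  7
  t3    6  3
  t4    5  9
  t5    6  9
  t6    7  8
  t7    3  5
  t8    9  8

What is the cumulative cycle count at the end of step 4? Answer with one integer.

k=0 load=t0/8c comp=- wait=8 total=8
k=1 load=t1/9c comp=t0/2c wait=9 total=17
k=2 load=t2/2c comp=t1/9c wait=9 total=26
k=3 load=t3/6c comp=t2/7c wait=7 total=33
k=4 load=t4/5c comp=t3/3c wait=5 total=38
k=5 load=t5/6c comp=t4/9c wait=9 total=47
k=6 load=t6/7c comp=t5/9c wait=9 total=56
k=7 load=t7/3c comp=t6/8c wait=8 total=64
k=8 load=t8/9c comp=t7/5c wait=9 total=73
k=9 load=- comp=t8/8c wait=8 total=81

end_cycle[4] = 38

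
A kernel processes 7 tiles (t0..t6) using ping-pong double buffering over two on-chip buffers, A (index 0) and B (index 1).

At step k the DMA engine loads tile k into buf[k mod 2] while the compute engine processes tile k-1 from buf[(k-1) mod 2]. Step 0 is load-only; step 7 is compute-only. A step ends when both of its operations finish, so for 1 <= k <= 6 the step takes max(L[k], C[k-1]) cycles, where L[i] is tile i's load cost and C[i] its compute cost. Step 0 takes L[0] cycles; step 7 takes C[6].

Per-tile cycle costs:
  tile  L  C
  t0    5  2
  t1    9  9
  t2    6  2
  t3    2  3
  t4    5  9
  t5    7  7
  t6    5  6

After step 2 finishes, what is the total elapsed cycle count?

end_cycle[2] = 23

step 0: L[0]=5 → dur=5, Σ=5 | A=load:t0 B=idle [load-only]
step 1: L[1]=9 C[0]=2 → dur=9, Σ=14 | A=compute:t0 B=load:t1 [load-bound]
step 2: L[2]=6 C[1]=9 → dur=9, Σ=23 | A=load:t2 B=compute:t1 [compute-bound]
step 3: L[3]=2 C[2]=2 → dur=2, Σ=25 | A=compute:t2 B=load:t3 [tied]
step 4: L[4]=5 C[3]=3 → dur=5, Σ=30 | A=load:t4 B=compute:t3 [load-bound]
step 5: L[5]=7 C[4]=9 → dur=9, Σ=39 | A=compute:t4 B=load:t5 [compute-bound]
step 6: L[6]=5 C[5]=7 → dur=7, Σ=46 | A=load:t6 B=compute:t5 [compute-bound]
step 7: C[6]=6 → dur=6, Σ=52 | A=compute:t6 B=idle [compute-only]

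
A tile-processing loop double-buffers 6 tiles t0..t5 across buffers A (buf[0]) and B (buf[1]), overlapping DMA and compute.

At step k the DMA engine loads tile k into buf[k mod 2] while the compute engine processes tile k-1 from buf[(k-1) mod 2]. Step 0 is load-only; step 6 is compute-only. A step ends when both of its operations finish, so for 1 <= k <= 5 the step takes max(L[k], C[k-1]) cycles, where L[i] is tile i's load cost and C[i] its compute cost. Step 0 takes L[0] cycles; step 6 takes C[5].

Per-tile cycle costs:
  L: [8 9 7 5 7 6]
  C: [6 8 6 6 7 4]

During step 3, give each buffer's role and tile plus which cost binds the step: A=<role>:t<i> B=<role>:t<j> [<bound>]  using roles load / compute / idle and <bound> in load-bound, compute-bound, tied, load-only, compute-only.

step 3: A=compute:t2 B=load:t3 [compute-bound]

  0. 8=8c; end=8; A:t0 B:-
  1. max(9,6)=9c; end=17; A:t0 B:t1
  2. max(7,8)=8c; end=25; A:t2 B:t1
  3. max(5,6)=6c; end=31; A:t2 B:t3
  4. max(7,6)=7c; end=38; A:t4 B:t3
  5. max(6,7)=7c; end=45; A:t4 B:t5
  6. 4=4c; end=49; A:t4 B:t5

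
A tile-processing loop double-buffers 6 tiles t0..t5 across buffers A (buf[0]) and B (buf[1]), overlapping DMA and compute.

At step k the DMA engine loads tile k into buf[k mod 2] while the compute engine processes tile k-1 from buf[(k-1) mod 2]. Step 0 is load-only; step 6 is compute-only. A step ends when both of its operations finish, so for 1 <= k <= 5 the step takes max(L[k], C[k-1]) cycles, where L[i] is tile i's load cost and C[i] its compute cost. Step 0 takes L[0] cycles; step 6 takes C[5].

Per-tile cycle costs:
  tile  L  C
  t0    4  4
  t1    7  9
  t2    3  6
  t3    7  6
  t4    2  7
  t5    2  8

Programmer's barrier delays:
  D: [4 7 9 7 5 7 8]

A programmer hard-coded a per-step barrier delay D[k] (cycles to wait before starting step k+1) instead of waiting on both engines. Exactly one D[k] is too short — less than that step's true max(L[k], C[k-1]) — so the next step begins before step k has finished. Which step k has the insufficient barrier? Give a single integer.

hazard at step 4

[0] required=L[0]=4=4 vs D=4 ok
[1] required=max(L[1]=7,C[0]=4)=7 vs D=7 ok
[2] required=max(L[2]=3,C[1]=9)=9 vs D=9 ok
[3] required=max(L[3]=7,C[2]=6)=7 vs D=7 ok
[4] required=max(L[4]=2,C[3]=6)=6 vs D=5 SHORT
[5] required=max(L[5]=2,C[4]=7)=7 vs D=7 ok
[6] required=C[5]=8=8 vs D=8 ok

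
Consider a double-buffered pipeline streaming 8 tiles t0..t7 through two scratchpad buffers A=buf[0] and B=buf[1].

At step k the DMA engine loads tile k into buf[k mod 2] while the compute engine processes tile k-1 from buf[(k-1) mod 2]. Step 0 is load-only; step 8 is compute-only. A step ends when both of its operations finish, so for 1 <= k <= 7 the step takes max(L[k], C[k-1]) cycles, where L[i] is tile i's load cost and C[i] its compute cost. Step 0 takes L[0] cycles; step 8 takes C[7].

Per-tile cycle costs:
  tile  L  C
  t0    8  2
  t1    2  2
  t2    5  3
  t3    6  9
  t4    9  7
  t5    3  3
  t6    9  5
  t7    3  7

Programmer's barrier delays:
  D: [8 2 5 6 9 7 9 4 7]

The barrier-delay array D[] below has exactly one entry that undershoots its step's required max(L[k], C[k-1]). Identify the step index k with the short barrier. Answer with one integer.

hazard at step 7

[0] required=L[0]=8=8 vs D=8 ok
[1] required=max(L[1]=2,C[0]=2)=2 vs D=2 ok
[2] required=max(L[2]=5,C[1]=2)=5 vs D=5 ok
[3] required=max(L[3]=6,C[2]=3)=6 vs D=6 ok
[4] required=max(L[4]=9,C[3]=9)=9 vs D=9 ok
[5] required=max(L[5]=3,C[4]=7)=7 vs D=7 ok
[6] required=max(L[6]=9,C[5]=3)=9 vs D=9 ok
[7] required=max(L[7]=3,C[6]=5)=5 vs D=4 SHORT
[8] required=C[7]=7=7 vs D=7 ok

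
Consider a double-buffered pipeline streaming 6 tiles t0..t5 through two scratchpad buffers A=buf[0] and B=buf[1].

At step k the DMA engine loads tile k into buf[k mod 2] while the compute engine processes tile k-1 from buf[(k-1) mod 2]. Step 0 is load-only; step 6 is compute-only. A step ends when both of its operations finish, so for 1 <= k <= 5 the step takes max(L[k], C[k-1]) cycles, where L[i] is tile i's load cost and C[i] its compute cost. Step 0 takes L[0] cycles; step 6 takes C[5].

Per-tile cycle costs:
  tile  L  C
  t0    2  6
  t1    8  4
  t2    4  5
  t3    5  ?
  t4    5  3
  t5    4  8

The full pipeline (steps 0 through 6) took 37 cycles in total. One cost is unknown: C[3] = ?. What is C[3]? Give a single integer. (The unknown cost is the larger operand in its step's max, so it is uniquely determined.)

step 0: dur = L[0]=2 = 2
step 1: dur = max(L[1]=8, C[0]=6) = 8
step 2: dur = max(L[2]=4, C[1]=4) = 4
step 3: dur = max(L[3]=5, C[2]=5) = 5
step 4: dur = max(L[4]=5, C[3]=?) = C[3]  (unknown; binding)
step 5: dur = max(L[5]=4, C[4]=3) = 4
step 6: dur = C[5]=8 = 8
sum of known step durations = 31
dur[4] = total - known = 37 - 31 = 6
C[3] is the binding max in step 4, so C[3] = dur[4] = 6

C[3] = 6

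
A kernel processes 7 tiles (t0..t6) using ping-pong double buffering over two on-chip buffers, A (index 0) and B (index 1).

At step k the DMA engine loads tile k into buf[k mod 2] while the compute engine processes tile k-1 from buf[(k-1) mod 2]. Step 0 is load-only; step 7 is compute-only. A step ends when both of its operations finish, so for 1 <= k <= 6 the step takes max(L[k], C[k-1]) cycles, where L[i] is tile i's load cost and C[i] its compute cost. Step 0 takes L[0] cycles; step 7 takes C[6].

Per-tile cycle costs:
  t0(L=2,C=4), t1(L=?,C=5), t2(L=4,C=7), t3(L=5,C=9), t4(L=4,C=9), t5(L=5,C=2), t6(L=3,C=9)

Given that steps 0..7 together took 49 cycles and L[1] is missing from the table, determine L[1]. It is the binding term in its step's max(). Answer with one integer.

L[1] = 5

step 0: dur = L[0]=2 = 2
step 1: dur = max(L[1]=?, C[0]=4) = L[1]  (unknown; binding)
step 2: dur = max(L[2]=4, C[1]=5) = 5
step 3: dur = max(L[3]=5, C[2]=7) = 7
step 4: dur = max(L[4]=4, C[3]=9) = 9
step 5: dur = max(L[5]=5, C[4]=9) = 9
step 6: dur = max(L[6]=3, C[5]=2) = 3
step 7: dur = C[6]=9 = 9
sum of known step durations = 44
dur[1] = total - known = 49 - 44 = 5
L[1] is the binding max in step 1, so L[1] = dur[1] = 5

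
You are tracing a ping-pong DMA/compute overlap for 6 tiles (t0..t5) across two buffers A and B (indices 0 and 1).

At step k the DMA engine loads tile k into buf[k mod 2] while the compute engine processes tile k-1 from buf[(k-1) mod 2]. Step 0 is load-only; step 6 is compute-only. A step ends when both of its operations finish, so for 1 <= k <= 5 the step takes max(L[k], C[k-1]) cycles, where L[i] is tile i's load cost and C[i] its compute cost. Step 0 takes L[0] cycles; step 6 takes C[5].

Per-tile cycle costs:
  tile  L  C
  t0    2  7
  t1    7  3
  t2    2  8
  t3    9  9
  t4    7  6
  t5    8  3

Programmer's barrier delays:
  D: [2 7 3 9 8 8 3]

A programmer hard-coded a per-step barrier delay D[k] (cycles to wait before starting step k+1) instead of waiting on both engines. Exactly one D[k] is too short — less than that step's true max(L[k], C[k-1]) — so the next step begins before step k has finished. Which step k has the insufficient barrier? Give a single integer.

step 0: need L[0]=2 = 2; D[0]=2 ok
step 1: need max(L[1]=7,C[0]=7) = 7; D[1]=7 ok
step 2: need max(L[2]=2,C[1]=3) = 3; D[2]=3 ok
step 3: need max(L[3]=9,C[2]=8) = 9; D[3]=9 ok
step 4: need max(L[4]=7,C[3]=9) = 9; D[4]=8 SHORT
step 5: need max(L[5]=8,C[4]=6) = 8; D[5]=8 ok
step 6: need C[5]=3 = 3; D[6]=3 ok

hazard at step 4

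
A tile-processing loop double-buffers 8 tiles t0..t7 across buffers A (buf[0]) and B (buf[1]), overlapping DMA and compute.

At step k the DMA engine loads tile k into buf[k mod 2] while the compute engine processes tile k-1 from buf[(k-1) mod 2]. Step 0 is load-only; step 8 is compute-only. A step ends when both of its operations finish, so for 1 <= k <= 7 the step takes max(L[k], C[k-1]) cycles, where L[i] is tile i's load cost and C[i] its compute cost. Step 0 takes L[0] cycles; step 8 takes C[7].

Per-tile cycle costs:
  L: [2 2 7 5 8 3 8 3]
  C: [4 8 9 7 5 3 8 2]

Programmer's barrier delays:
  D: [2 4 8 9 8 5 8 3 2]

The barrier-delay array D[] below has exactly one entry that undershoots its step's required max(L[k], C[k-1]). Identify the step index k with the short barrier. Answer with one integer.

k=0 barrier L[0]=2→2c, D[0]=2 ok
k=1 barrier max(L[1]=2,C[0]=4)→4c, D[1]=4 ok
k=2 barrier max(L[2]=7,C[1]=8)→8c, D[2]=8 ok
k=3 barrier max(L[3]=5,C[2]=9)→9c, D[3]=9 ok
k=4 barrier max(L[4]=8,C[3]=7)→8c, D[4]=8 ok
k=5 barrier max(L[5]=3,C[4]=5)→5c, D[5]=5 ok
k=6 barrier max(L[6]=8,C[5]=3)→8c, D[6]=8 ok
k=7 barrier max(L[7]=3,C[6]=8)→8c, D[7]=3 SHORT
k=8 barrier C[7]=2→2c, D[8]=2 ok

hazard at step 7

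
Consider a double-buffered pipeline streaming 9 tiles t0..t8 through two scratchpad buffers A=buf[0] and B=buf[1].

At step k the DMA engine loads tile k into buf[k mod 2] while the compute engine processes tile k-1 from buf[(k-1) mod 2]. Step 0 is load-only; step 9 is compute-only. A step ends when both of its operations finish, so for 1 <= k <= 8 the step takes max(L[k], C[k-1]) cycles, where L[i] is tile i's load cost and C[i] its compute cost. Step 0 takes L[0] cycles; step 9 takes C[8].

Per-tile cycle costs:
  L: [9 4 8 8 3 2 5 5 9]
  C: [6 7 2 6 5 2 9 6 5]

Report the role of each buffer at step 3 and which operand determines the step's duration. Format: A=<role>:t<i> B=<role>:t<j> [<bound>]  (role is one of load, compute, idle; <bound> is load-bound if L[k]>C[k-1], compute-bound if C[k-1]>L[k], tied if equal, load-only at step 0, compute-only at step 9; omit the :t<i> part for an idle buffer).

step 3: A=compute:t2 B=load:t3 [load-bound]

[0] DMA t0→A (9c) ∥ CU idle ⇒ 9c, clock 9
[1] DMA t1→B (4c) ∥ CU A:t0 (6c) ⇒ 6c, clock 15
[2] DMA t2→A (8c) ∥ CU B:t1 (7c) ⇒ 8c, clock 23
[3] DMA t3→B (8c) ∥ CU A:t2 (2c) ⇒ 8c, clock 31
[4] DMA t4→A (3c) ∥ CU B:t3 (6c) ⇒ 6c, clock 37
[5] DMA t5→B (2c) ∥ CU A:t4 (5c) ⇒ 5c, clock 42
[6] DMA t6→A (5c) ∥ CU B:t5 (2c) ⇒ 5c, clock 47
[7] DMA t7→B (5c) ∥ CU A:t6 (9c) ⇒ 9c, clock 56
[8] DMA t8→A (9c) ∥ CU B:t7 (6c) ⇒ 9c, clock 65
[9] DMA idle ∥ CU A:t8 (5c) ⇒ 5c, clock 70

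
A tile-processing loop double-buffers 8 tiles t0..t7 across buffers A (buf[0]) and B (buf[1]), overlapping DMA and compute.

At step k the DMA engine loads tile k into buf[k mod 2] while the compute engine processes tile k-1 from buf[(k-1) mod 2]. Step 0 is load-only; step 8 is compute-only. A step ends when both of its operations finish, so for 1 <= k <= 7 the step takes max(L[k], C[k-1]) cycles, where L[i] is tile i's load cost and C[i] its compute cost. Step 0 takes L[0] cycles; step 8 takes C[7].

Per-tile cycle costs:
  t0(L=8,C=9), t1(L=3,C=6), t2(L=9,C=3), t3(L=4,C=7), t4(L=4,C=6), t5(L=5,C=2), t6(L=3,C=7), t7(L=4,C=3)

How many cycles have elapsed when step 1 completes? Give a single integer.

  0. 8=8c; end=8; A:t0 B:-
  1. max(3,9)=9c; end=17; A:t0 B:t1
  2. max(9,6)=9c; end=26; A:t2 B:t1
  3. max(4,3)=4c; end=30; A:t2 B:t3
  4. max(4,7)=7c; end=37; A:t4 B:t3
  5. max(5,6)=6c; end=43; A:t4 B:t5
  6. max(3,2)=3c; end=46; A:t6 B:t5
  7. max(4,7)=7c; end=53; A:t6 B:t7
  8. 3=3c; end=56; A:t6 B:t7

end_cycle[1] = 17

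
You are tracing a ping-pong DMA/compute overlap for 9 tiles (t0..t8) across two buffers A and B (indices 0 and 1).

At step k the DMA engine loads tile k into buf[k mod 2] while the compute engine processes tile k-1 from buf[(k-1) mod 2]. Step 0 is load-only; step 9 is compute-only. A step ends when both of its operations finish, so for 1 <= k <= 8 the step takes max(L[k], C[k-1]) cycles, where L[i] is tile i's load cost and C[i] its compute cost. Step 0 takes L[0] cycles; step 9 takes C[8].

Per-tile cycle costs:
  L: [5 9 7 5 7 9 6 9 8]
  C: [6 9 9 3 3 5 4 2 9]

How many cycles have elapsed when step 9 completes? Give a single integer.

end_cycle[9] = 80

step 0: L[0]=5 → dur=5, Σ=5 | A=load:t0 B=idle [load-only]
step 1: L[1]=9 C[0]=6 → dur=9, Σ=14 | A=compute:t0 B=load:t1 [load-bound]
step 2: L[2]=7 C[1]=9 → dur=9, Σ=23 | A=load:t2 B=compute:t1 [compute-bound]
step 3: L[3]=5 C[2]=9 → dur=9, Σ=32 | A=compute:t2 B=load:t3 [compute-bound]
step 4: L[4]=7 C[3]=3 → dur=7, Σ=39 | A=load:t4 B=compute:t3 [load-bound]
step 5: L[5]=9 C[4]=3 → dur=9, Σ=48 | A=compute:t4 B=load:t5 [load-bound]
step 6: L[6]=6 C[5]=5 → dur=6, Σ=54 | A=load:t6 B=compute:t5 [load-bound]
step 7: L[7]=9 C[6]=4 → dur=9, Σ=63 | A=compute:t6 B=load:t7 [load-bound]
step 8: L[8]=8 C[7]=2 → dur=8, Σ=71 | A=load:t8 B=compute:t7 [load-bound]
step 9: C[8]=9 → dur=9, Σ=80 | A=compute:t8 B=idle [compute-only]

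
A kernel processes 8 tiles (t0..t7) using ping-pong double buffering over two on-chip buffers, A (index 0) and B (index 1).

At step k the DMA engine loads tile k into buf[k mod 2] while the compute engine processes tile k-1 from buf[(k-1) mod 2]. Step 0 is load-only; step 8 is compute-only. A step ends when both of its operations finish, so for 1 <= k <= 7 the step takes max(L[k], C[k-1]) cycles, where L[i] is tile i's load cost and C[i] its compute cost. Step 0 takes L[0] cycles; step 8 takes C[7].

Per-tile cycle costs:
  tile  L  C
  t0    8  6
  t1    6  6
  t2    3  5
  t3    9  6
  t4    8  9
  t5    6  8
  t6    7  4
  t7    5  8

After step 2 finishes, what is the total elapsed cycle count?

end_cycle[2] = 20

step 0: L[0]=8 → dur=8, Σ=8 | A=load:t0 B=idle [load-only]
step 1: L[1]=6 C[0]=6 → dur=6, Σ=14 | A=compute:t0 B=load:t1 [tied]
step 2: L[2]=3 C[1]=6 → dur=6, Σ=20 | A=load:t2 B=compute:t1 [compute-bound]
step 3: L[3]=9 C[2]=5 → dur=9, Σ=29 | A=compute:t2 B=load:t3 [load-bound]
step 4: L[4]=8 C[3]=6 → dur=8, Σ=37 | A=load:t4 B=compute:t3 [load-bound]
step 5: L[5]=6 C[4]=9 → dur=9, Σ=46 | A=compute:t4 B=load:t5 [compute-bound]
step 6: L[6]=7 C[5]=8 → dur=8, Σ=54 | A=load:t6 B=compute:t5 [compute-bound]
step 7: L[7]=5 C[6]=4 → dur=5, Σ=59 | A=compute:t6 B=load:t7 [load-bound]
step 8: C[7]=8 → dur=8, Σ=67 | A=idle B=compute:t7 [compute-only]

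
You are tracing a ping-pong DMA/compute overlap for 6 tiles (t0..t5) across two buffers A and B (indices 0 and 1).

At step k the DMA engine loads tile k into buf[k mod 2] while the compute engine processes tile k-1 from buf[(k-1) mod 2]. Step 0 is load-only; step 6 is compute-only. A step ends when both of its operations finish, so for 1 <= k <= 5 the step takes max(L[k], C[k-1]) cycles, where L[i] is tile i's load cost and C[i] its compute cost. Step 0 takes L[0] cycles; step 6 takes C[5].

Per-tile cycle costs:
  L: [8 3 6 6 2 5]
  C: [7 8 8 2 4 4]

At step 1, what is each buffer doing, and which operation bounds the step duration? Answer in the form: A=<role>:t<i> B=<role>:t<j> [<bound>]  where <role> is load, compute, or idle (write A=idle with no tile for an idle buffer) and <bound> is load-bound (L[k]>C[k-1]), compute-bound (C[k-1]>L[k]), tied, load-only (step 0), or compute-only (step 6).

step 1: A=compute:t0 B=load:t1 [compute-bound]

[0] DMA t0→A (8c) ∥ CU idle ⇒ 8c, clock 8
[1] DMA t1→B (3c) ∥ CU A:t0 (7c) ⇒ 7c, clock 15
[2] DMA t2→A (6c) ∥ CU B:t1 (8c) ⇒ 8c, clock 23
[3] DMA t3→B (6c) ∥ CU A:t2 (8c) ⇒ 8c, clock 31
[4] DMA t4→A (2c) ∥ CU B:t3 (2c) ⇒ 2c, clock 33
[5] DMA t5→B (5c) ∥ CU A:t4 (4c) ⇒ 5c, clock 38
[6] DMA idle ∥ CU B:t5 (4c) ⇒ 4c, clock 42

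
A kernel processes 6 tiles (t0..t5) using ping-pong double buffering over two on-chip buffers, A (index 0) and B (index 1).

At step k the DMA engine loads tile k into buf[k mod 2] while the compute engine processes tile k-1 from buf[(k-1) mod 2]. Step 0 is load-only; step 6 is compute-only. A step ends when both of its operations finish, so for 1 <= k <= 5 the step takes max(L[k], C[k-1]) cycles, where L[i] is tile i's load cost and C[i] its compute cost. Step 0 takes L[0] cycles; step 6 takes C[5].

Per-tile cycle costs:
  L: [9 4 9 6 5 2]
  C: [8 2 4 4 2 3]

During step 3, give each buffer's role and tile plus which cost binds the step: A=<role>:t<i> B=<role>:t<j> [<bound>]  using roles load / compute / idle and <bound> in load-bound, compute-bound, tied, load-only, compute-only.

  0. 9=9c; end=9; A:t0 B:-
  1. max(4,8)=8c; end=17; A:t0 B:t1
  2. max(9,2)=9c; end=26; A:t2 B:t1
  3. max(6,4)=6c; end=32; A:t2 B:t3
  4. max(5,4)=5c; end=37; A:t4 B:t3
  5. max(2,2)=2c; end=39; A:t4 B:t5
  6. 3=3c; end=42; A:t4 B:t5

step 3: A=compute:t2 B=load:t3 [load-bound]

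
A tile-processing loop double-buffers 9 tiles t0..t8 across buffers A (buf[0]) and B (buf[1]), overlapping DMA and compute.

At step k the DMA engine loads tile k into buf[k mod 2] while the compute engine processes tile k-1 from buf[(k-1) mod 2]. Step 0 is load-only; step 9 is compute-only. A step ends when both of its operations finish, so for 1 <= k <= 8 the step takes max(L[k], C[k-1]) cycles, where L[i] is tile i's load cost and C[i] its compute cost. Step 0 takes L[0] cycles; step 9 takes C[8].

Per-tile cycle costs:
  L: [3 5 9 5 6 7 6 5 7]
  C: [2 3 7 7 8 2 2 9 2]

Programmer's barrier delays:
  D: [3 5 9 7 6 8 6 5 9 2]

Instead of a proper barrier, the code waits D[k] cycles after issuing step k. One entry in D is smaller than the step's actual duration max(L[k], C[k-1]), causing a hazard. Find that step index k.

[0] required=L[0]=3=3 vs D=3 ok
[1] required=max(L[1]=5,C[0]=2)=5 vs D=5 ok
[2] required=max(L[2]=9,C[1]=3)=9 vs D=9 ok
[3] required=max(L[3]=5,C[2]=7)=7 vs D=7 ok
[4] required=max(L[4]=6,C[3]=7)=7 vs D=6 SHORT
[5] required=max(L[5]=7,C[4]=8)=8 vs D=8 ok
[6] required=max(L[6]=6,C[5]=2)=6 vs D=6 ok
[7] required=max(L[7]=5,C[6]=2)=5 vs D=5 ok
[8] required=max(L[8]=7,C[7]=9)=9 vs D=9 ok
[9] required=C[8]=2=2 vs D=2 ok

hazard at step 4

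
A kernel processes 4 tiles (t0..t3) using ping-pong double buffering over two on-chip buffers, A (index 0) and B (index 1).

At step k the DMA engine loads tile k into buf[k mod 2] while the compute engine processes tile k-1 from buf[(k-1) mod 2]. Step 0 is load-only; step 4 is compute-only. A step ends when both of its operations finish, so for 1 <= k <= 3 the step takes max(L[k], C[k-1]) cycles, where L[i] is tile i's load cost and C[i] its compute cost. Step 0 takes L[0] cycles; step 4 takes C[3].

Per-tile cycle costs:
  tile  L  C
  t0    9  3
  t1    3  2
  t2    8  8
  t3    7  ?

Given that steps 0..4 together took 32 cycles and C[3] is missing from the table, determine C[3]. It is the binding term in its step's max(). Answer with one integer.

step 0 = dur = L[0]=9 = 9
step 1 = dur = max(L[1]=3, C[0]=3) = 3
step 2 = dur = max(L[2]=8, C[1]=2) = 8
step 3 = dur = max(L[3]=7, C[2]=8) = 8
step 4 = dur = C[3]=? = C[3]  (unknown; binding)
sum of known step durations = 28
dur[4] = total - known = 32 - 28 = 4
C[3] is the binding max in step 4, so C[3] = dur[4] = 4

C[3] = 4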